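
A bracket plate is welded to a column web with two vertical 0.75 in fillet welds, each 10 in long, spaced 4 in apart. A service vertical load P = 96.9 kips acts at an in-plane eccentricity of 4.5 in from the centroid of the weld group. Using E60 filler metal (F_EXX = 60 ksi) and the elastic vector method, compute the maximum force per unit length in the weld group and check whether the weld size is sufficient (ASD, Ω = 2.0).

Total weld length L_w = 20 in. Treat welds as unit-width lines.
Polar moment about centroid: J = 2[d³/12 + d(b/2)²] = 2[10³/12 + 10×2²] = 246.7 in³.
Direct shear f_v = P/L_w = 96.9 / 20 = 4.845 kip/in (vertical).
Torsion M = P·e = 96.9 × 4.5 = 436.05 kip·in.
Critical point at (x, y) = (2, 5) from centroid. f_tx = M·y/J = 8.839 kip/in; f_ty = M·x/J = 3.536 kip/in.
Resultant f_max = √[f_tx² + (f_v + f_ty)²] = √[8.839² + (4.845 + 3.536)²] = 12.18 kip/in.
Capacity per unit length: r_n/Ω = (1/2.0) × 0.6 × 60 × (0.707 × 0.75) = 9.544 kip/in.
12.18 > 9.544 → NOT adequate.

f_max ≈ 12.2 kip/in; NOT adequate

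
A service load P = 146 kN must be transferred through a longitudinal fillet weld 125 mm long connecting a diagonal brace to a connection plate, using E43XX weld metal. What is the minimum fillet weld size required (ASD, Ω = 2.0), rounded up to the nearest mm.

w = 13 mm

E43XX → F_EXX = 430 MPa.
Total weld length L = 125 mm.
Required throat t_e = P × Ω / (0.6 F_EXX × L) = 146 × 2.0 / (0.6 × 430 × 125 × 10⁻³) = 9.054 mm.
Required leg w = t_e / 0.707 = 12.81 mm → use 13 mm.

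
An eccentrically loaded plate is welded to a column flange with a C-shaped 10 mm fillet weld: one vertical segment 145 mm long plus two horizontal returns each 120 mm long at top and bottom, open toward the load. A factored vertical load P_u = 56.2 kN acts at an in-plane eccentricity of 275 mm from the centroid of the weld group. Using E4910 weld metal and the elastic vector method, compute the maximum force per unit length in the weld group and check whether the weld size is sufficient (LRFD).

f_max ≈ 913 N/mm; adequate

E49XX → F_EXX = 490 MPa.
Total weld length L_w = 385 mm. Treat welds as unit-width lines.
Centroid: x̄ = 2×120×60 / 385 = 37.4 mm from the vertical weld.
Polar moment about centroid: J = I_x + I_y = [145³/12 + 2×120×72.5²] + [145×37.4² + 2(120³/12 + 120×22.6²)] = 2129000 mm³.
Direct shear f_v = P/L_w = 56.2×10³ / 385 = 146 N/mm (vertical).
Torsion M = P·e = 56.2×10³ × 275 = 15455000 N·mm.
Critical point at (x, y) = (82.6, 72.5) from centroid. f_tx = M·y/J = 526.3 N/mm; f_ty = M·x/J = 599.6 N/mm.
Resultant f_max = √[f_tx² + (f_v + f_ty)²] = √[526.3² + (146 + 599.6)²] = 912.6 N/mm.
Capacity per unit length: φr_n = 0.75 × 0.6 × 490 × (0.707 × 10) = 1559 N/mm.
912.6 ≤ 1559 → adequate.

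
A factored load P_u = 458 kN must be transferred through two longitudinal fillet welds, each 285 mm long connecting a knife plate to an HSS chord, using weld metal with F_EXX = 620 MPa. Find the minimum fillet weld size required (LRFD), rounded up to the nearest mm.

Total weld length L = 570 mm.
Required throat t_e = P_u / (φ × 0.6 F_EXX × L) = 458 / (0.75 × 0.6 × 620 × 570 × 10⁻³) = 2.88 mm.
Required leg w = t_e / 0.707 = 4.073 mm → use 5 mm.

w = 5 mm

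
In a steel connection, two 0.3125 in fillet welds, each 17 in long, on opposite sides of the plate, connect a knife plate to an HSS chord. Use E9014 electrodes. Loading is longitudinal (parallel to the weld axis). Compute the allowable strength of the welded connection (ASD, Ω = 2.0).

R_n/Ω ≈ 203 kips

E90XX → F_EXX = 90 ksi.
Effective throat t_e = 0.707 × 0.3125 = 0.2209 in.
Total length L = 34 in; A_we = 0.2209 × 34 = 7.512 in².
F_nw = 0.6 F_EXX = 0.6 × 90 = 54 ksi.
R_n = 54 × 7.512 = 405.6 kips; R_n/Ω = 405.6/2.0 = 202.8 kips.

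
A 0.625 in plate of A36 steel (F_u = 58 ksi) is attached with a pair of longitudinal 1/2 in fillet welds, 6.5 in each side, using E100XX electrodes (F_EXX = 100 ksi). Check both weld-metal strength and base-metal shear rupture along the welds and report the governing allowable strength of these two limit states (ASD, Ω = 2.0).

t_e = 0.707 × 0.5 = 0.3535 in; L = 13 in.
Weld metal: R_n/Ω = (1/2.0) × 0.6 × 100 × 0.3535 × 13 = 137.9 kip.
Base metal (shear rupture): R_n/Ω = (1/2.0) × 0.6 × 58 × 0.625 × 13 = 141.4 kip.
Governing: weld metal.

R_n/Ω ≈ 138 kip (weld metal governs)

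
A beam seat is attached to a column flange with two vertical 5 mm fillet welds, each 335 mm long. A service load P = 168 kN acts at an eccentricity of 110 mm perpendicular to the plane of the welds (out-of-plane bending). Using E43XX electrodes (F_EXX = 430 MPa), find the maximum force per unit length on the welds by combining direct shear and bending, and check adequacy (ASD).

L_w = 2 × 335 = 670 mm; section modulus (unit throat) S = 2 × L²/6 = 37410 mm².
Direct shear f_v = P/L_w = 168×10³/670 = 250.7 N/mm.
Moment M = P × e = 168×10³ × 110 = 18480000 N·mm; bending f_b = M/S = 494 N/mm.
f_max = √(f_v² + f_b²) = √(250.7² + 494²) = 554 N/mm.
r_n/Ω = (1/2.0) × 0.6 × 430 × (0.707 × 5) = 456 N/mm → NOT adequate.

f_max ≈ 554 N/mm; NOT adequate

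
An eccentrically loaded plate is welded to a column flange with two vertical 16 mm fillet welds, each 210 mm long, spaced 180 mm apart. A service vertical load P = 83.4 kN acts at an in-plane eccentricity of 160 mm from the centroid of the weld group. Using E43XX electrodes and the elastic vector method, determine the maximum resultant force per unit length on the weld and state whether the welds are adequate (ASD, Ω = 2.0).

E43XX → F_EXX = 430 MPa.
Total weld length L_w = 420 mm. Treat welds as unit-width lines.
Polar moment about centroid: J = 2[d³/12 + d(b/2)²] = 2[210³/12 + 210×90²] = 4946000 mm³.
Direct shear f_v = P/L_w = 83.4×10³ / 420 = 198.6 N/mm (vertical).
Torsion M = P·e = 83.4×10³ × 160 = 13344000 N·mm.
Critical point at (x, y) = (90, 105) from centroid. f_tx = M·y/J = 283.3 N/mm; f_ty = M·x/J = 242.8 N/mm.
Resultant f_max = √[f_tx² + (f_v + f_ty)²] = √[283.3² + (198.6 + 242.8)²] = 524.5 N/mm.
Capacity per unit length: r_n/Ω = (1/2.0) × 0.6 × 430 × (0.707 × 16) = 1459 N/mm.
524.5 ≤ 1459 → adequate.

f_max ≈ 525 N/mm; adequate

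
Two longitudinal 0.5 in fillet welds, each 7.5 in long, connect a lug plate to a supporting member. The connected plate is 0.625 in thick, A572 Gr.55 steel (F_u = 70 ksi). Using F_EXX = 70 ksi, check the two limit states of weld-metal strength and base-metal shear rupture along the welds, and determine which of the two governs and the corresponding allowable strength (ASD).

R_n/Ω ≈ 111 kips (weld metal governs)

t_e = 0.707 × 0.5 = 0.3535 in; L = 15 in.
Weld metal: R_n/Ω = (1/2.0) × 0.6 × 70 × 0.3535 × 15 = 111.4 kips.
Base metal (shear rupture): R_n/Ω = (1/2.0) × 0.6 × 70 × 0.625 × 15 = 196.9 kips.
Governing: weld metal.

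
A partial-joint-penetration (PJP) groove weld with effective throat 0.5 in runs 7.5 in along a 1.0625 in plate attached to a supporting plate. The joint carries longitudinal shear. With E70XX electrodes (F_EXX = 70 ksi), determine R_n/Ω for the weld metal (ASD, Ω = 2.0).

R_n/Ω ≈ 78.8 kips

Effective throat (given) t_e = 0.5 in.
A_we = 0.5 × 7.5 = 3.75 in².
F_nw = 0.6 F_EXX = 42 ksi.
R_n/Ω = (42 × 3.75) / 2.0 = 78.75 kips.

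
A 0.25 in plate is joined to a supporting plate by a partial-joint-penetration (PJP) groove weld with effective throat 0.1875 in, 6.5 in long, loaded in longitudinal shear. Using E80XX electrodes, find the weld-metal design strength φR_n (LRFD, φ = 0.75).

E80XX → F_EXX = 80 ksi.
Effective throat (given) t_e = 0.1875 in.
A_we = 0.1875 × 6.5 = 1.219 in².
F_nw = 0.6 F_EXX = 48 ksi.
φR_n = 0.75 × 48 × 1.219 = 43.88 kips.

φR_n ≈ 43.9 kips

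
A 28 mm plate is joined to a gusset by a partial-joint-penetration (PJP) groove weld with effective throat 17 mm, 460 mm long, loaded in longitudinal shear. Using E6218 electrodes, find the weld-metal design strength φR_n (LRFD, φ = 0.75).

E62XX → F_EXX = 620 MPa.
Effective throat (given) t_e = 17 mm.
A_we = 17 × 460 = 7820 mm².
F_nw = 0.6 F_EXX = 372 MPa.
φR_n = 0.75 × 372 × 7820 × 10⁻³ = 2182 kN.

φR_n ≈ 2180 kN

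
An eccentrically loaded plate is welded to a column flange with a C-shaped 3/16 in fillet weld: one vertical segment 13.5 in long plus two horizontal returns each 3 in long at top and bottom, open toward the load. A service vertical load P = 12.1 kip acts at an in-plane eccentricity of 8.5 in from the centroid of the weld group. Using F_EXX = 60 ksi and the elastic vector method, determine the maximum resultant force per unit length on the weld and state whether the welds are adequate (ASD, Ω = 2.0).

f_max ≈ 1.82 kip/in; adequate

Total weld length L_w = 19.5 in. Treat welds as unit-width lines.
Centroid: x̄ = 2×3×1.5 / 19.5 = 0.4615 in from the vertical weld.
Polar moment about centroid: J = I_x + I_y = [13.5³/12 + 2×3×6.75²] + [13.5×0.4615² + 2(3³/12 + 3×1.038²)] = 492.3 in³.
Direct shear f_v = P/L_w = 12.1 / 19.5 = 0.6205 kip/in (vertical).
Torsion M = P·e = 12.1 × 8.5 = 102.85 kip·in.
Critical point at (x, y) = (2.538, 6.75) from centroid. f_tx = M·y/J = 1.41 kip/in; f_ty = M·x/J = 0.5304 kip/in.
Resultant f_max = √[f_tx² + (f_v + f_ty)²] = √[1.41² + (0.6205 + 0.5304)²] = 1.82 kip/in.
Capacity per unit length: r_n/Ω = (1/2.0) × 0.6 × 60 × (0.707 × 0.1875) = 2.386 kip/in.
1.82 ≤ 2.386 → adequate.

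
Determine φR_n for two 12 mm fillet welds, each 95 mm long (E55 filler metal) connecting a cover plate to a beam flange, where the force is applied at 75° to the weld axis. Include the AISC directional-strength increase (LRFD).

φR_n ≈ 588 kN

E55XX → F_EXX = 550 MPa.
t_e = 0.707 × 12 = 8.484 mm; A_we = 8.484 × 190 = 1612 mm².
Directional factor: 1.0 + 0.5 sin^1.5(75°) = 1.475.
F_nw = 0.6 × 550 × 1.475 = 486.6 MPa.
φR_n = 0.75 × 486.6 × 1612 × 10⁻³ = 588.3 kN.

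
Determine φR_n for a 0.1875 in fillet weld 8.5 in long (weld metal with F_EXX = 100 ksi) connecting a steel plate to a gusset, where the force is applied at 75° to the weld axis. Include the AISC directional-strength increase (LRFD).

φR_n ≈ 74.8 kips

t_e = 0.707 × 0.1875 = 0.1326 in; A_we = 0.1326 × 8.5 = 1.127 in².
Directional factor: 1.0 + 0.5 sin^1.5(75°) = 1.475.
F_nw = 0.6 × 100 × 1.475 = 88.48 ksi.
φR_n = 0.75 × 88.48 × 1.127 = 74.77 kips.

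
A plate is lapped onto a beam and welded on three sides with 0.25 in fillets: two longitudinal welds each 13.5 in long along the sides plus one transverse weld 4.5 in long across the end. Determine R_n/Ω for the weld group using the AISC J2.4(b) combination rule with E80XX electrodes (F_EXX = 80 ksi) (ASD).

t_e = 0.707 × 0.25 = 0.1767 in.
R_nwl = 0.6 × 80 × 0.1767 × 27 = 229.1 kip (longitudinal, 2 welds).
R_nwt = 0.6 × 80 × 0.1767 × 4.5 = 38.18 kip (transverse, base value).
(i) R_nwl + R_nwt = 267.2 kip; (ii) 0.85 R_nwl + 1.5 R_nwt = 252 kip.
R_n = max = 267.2 kip [governs: (i)]; R_n/Ω = 133.6 kip.

R_n/Ω ≈ 134 kip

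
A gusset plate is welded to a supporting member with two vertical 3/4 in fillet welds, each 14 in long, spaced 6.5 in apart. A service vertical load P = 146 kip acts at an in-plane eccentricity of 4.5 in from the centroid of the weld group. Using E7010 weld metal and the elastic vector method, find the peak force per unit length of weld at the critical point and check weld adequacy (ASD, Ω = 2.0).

f_max ≈ 10.1 kip/in; adequate

E70XX → F_EXX = 70 ksi.
Total weld length L_w = 28 in. Treat welds as unit-width lines.
Polar moment about centroid: J = 2[d³/12 + d(b/2)²] = 2[14³/12 + 14×3.25²] = 753.1 in³.
Direct shear f_v = P/L_w = 146 / 28 = 5.214 kip/in (vertical).
Torsion M = P·e = 146 × 4.5 = 657 kip·in.
Critical point at (x, y) = (3.25, 7) from centroid. f_tx = M·y/J = 6.107 kip/in; f_ty = M·x/J = 2.835 kip/in.
Resultant f_max = √[f_tx² + (f_v + f_ty)²] = √[6.107² + (5.214 + 2.835)²] = 10.1 kip/in.
Capacity per unit length: r_n/Ω = (1/2.0) × 0.6 × 70 × (0.707 × 0.75) = 11.14 kip/in.
10.1 ≤ 11.14 → adequate.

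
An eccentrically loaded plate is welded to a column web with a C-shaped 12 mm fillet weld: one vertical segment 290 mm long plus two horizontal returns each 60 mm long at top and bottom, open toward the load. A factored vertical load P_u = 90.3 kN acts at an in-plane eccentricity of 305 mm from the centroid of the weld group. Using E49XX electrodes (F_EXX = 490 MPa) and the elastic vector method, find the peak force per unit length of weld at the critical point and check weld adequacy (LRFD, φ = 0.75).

f_max ≈ 1000 N/mm; adequate

Total weld length L_w = 410 mm. Treat welds as unit-width lines.
Centroid: x̄ = 2×60×30 / 410 = 8.78 mm from the vertical weld.
Polar moment about centroid: J = I_x + I_y = [290³/12 + 2×60×145²] + [290×8.78² + 2(60³/12 + 60×21.22²)] = 4668000 mm³.
Direct shear f_v = P/L_w = 90.3×10³ / 410 = 220.2 N/mm (vertical).
Torsion M = P·e = 90.3×10³ × 305 = 27542000 N·mm.
Critical point at (x, y) = (51.22, 145) from centroid. f_tx = M·y/J = 855.5 N/mm; f_ty = M·x/J = 302.2 N/mm.
Resultant f_max = √[f_tx² + (f_v + f_ty)²] = √[855.5² + (220.2 + 302.2)²] = 1002 N/mm.
Capacity per unit length: φr_n = 0.75 × 0.6 × 490 × (0.707 × 12) = 1871 N/mm.
1002 ≤ 1871 → adequate.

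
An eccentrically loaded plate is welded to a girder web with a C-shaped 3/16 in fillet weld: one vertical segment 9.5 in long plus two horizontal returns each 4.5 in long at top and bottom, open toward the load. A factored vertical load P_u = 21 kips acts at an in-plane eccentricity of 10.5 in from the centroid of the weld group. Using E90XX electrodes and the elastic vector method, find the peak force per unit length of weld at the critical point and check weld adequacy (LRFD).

f_max ≈ 4.87 kip/in; adequate

E90XX → F_EXX = 90 ksi.
Total weld length L_w = 18.5 in. Treat welds as unit-width lines.
Centroid: x̄ = 2×4.5×2.25 / 18.5 = 1.095 in from the vertical weld.
Polar moment about centroid: J = I_x + I_y = [9.5³/12 + 2×4.5×4.75²] + [9.5×1.095² + 2(4.5³/12 + 4.5×1.155²)] = 313.1 in³.
Direct shear f_v = P/L_w = 21 / 18.5 = 1.135 kip/in (vertical).
Torsion M = P·e = 21 × 10.5 = 220.5 kip·in.
Critical point at (x, y) = (3.405, 4.75) from centroid. f_tx = M·y/J = 3.345 kip/in; f_ty = M·x/J = 2.398 kip/in.
Resultant f_max = √[f_tx² + (f_v + f_ty)²] = √[3.345² + (1.135 + 2.398)²] = 4.866 kip/in.
Capacity per unit length: φr_n = 0.75 × 0.6 × 90 × (0.707 × 0.1875) = 5.369 kip/in.
4.866 ≤ 5.369 → adequate.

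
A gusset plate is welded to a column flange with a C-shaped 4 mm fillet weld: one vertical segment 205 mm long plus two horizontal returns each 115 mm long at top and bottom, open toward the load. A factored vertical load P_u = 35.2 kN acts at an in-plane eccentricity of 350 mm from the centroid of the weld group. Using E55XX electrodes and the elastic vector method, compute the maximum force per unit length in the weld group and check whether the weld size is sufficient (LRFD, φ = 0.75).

E55XX → F_EXX = 550 MPa.
Total weld length L_w = 435 mm. Treat welds as unit-width lines.
Centroid: x̄ = 2×115×57.5 / 435 = 30.4 mm from the vertical weld.
Polar moment about centroid: J = I_x + I_y = [205³/12 + 2×115×102.5²] + [205×30.4² + 2(115³/12 + 115×27.1²)] = 3746000 mm³.
Direct shear f_v = P/L_w = 35.2×10³ / 435 = 80.92 N/mm (vertical).
Torsion M = P·e = 35.2×10³ × 350 = 12320000 N·mm.
Critical point at (x, y) = (84.6, 102.5) from centroid. f_tx = M·y/J = 337.1 N/mm; f_ty = M·x/J = 278.2 N/mm.
Resultant f_max = √[f_tx² + (f_v + f_ty)²] = √[337.1² + (80.92 + 278.2)²] = 492.5 N/mm.
Capacity per unit length: φr_n = 0.75 × 0.6 × 550 × (0.707 × 4) = 699.9 N/mm.
492.5 ≤ 699.9 → adequate.

f_max ≈ 493 N/mm; adequate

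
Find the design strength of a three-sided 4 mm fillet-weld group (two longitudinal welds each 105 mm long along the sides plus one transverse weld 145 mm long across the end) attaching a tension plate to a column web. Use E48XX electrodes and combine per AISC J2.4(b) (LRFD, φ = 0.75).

φR_n ≈ 242 kN

E48XX → F_EXX = 480 MPa.
t_e = 0.707 × 4 = 2.828 mm.
R_nwl = 0.6 × 480 × 2.828 × 210 × 10⁻³ = 171 kN (longitudinal, 2 welds).
R_nwt = 0.6 × 480 × 2.828 × 145 × 10⁻³ = 118.1 kN (transverse, base value).
(i) R_nwl + R_nwt = 289.1 kN; (ii) 0.85 R_nwl + 1.5 R_nwt = 322.5 kN.
R_n = max = 322.5 kN [governs: (ii)]; φR_n = 241.9 kN.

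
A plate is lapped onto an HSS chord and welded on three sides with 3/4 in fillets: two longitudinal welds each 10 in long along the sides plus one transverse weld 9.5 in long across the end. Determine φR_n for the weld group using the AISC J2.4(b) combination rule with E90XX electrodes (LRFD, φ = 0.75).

E90XX → F_EXX = 90 ksi.
t_e = 0.707 × 0.75 = 0.5302 in.
R_nwl = 0.6 × 90 × 0.5302 × 20 = 572.7 kips (longitudinal, 2 welds).
R_nwt = 0.6 × 90 × 0.5302 × 9.5 = 272 kips (transverse, base value).
(i) R_nwl + R_nwt = 844.7 kips; (ii) 0.85 R_nwl + 1.5 R_nwt = 894.8 kips.
R_n = max = 894.8 kips [governs: (ii)]; φR_n = 671.1 kips.

φR_n ≈ 671 kips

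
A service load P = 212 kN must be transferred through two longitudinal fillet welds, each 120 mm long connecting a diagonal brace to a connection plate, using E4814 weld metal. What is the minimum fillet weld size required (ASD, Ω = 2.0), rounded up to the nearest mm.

w = 9 mm

E48XX → F_EXX = 480 MPa.
Total weld length L = 240 mm.
Required throat t_e = P × Ω / (0.6 F_EXX × L) = 212 × 2.0 / (0.6 × 480 × 240 × 10⁻³) = 6.134 mm.
Required leg w = t_e / 0.707 = 8.676 mm → use 9 mm.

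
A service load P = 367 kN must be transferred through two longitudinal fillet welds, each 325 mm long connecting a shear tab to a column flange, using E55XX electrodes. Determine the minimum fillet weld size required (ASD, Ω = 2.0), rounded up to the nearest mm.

w = 5 mm

E55XX → F_EXX = 550 MPa.
Total weld length L = 650 mm.
Required throat t_e = P × Ω / (0.6 F_EXX × L) = 367 × 2.0 / (0.6 × 550 × 650 × 10⁻³) = 3.422 mm.
Required leg w = t_e / 0.707 = 4.84 mm → use 5 mm.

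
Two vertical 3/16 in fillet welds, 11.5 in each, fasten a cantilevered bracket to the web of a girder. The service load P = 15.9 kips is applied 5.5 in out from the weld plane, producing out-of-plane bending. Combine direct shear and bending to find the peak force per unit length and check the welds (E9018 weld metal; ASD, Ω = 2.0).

E90XX → F_EXX = 90 ksi.
L_w = 2 × 11.5 = 23 in; section modulus (unit throat) S = 2 × L²/6 = 44.08 in².
Direct shear f_v = P/L_w = 15.9/23 = 0.6913 kip/in.
Moment M = P × e = 15.9 × 5.5 = 87.45 kip·in; bending f_b = M/S = 1.984 kip/in.
f_max = √(f_v² + f_b²) = √(0.6913² + 1.984²) = 2.101 kip/in.
r_n/Ω = (1/2.0) × 0.6 × 90 × (0.707 × 0.1875) = 3.579 kip/in → adequate.

f_max ≈ 2.1 kip/in; adequate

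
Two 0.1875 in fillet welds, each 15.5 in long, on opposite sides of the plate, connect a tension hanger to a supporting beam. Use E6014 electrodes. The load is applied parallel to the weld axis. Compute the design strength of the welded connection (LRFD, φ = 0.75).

φR_n ≈ 111 kip

E60XX → F_EXX = 60 ksi.
Effective throat t_e = 0.707 × 0.1875 = 0.1326 in.
Total length L = 31 in; A_we = 0.1326 × 31 = 4.109 in².
F_nw = 0.6 F_EXX = 0.6 × 60 = 36 ksi.
φR_n = 0.75 × 36 × 4.109 = 111 kip.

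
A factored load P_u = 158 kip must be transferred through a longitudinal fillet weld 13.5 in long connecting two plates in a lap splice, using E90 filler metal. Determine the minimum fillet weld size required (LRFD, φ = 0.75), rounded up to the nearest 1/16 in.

w = 7/16 in

E90XX → F_EXX = 90 ksi.
Total weld length L = 13.5 in.
Required throat t_e = P_u / (φ × 0.6 F_EXX × L) = 158 / (0.75 × 0.6 × 90 × 13.5) = 0.289 in.
Required leg w = t_e / 0.707 = 0.4087 in → use 7/16 in.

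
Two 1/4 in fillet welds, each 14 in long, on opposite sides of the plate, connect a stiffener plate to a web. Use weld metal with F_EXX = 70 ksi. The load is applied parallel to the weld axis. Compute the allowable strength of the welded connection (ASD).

R_n/Ω ≈ 104 kips

Effective throat t_e = 0.707 × 0.25 = 0.1767 in.
Total length L = 28 in; A_we = 0.1767 × 28 = 4.949 in².
F_nw = 0.6 F_EXX = 0.6 × 70 = 42 ksi.
R_n = 42 × 4.949 = 207.9 kips; R_n/Ω = 207.9/2.0 = 103.9 kips.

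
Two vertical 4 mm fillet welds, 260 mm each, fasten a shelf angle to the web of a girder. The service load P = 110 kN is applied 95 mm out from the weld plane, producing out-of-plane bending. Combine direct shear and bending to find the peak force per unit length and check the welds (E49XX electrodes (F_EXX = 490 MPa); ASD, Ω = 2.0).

L_w = 2 × 260 = 520 mm; section modulus (unit throat) S = 2 × L²/6 = 22530 mm².
Direct shear f_v = P/L_w = 110×10³/520 = 211.5 N/mm.
Moment M = P × e = 110×10³ × 95 = 10450000 N·mm; bending f_b = M/S = 463.8 N/mm.
f_max = √(f_v² + f_b²) = √(211.5² + 463.8²) = 509.7 N/mm.
r_n/Ω = (1/2.0) × 0.6 × 490 × (0.707 × 4) = 415.7 N/mm → NOT adequate.

f_max ≈ 510 N/mm; NOT adequate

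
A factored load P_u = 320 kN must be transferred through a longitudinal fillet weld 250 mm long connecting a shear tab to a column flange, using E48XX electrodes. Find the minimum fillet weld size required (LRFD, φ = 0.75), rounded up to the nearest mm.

E48XX → F_EXX = 480 MPa.
Total weld length L = 250 mm.
Required throat t_e = P_u / (φ × 0.6 F_EXX × L) = 320 / (0.75 × 0.6 × 480 × 250 × 10⁻³) = 5.926 mm.
Required leg w = t_e / 0.707 = 8.382 mm → use 9 mm.

w = 9 mm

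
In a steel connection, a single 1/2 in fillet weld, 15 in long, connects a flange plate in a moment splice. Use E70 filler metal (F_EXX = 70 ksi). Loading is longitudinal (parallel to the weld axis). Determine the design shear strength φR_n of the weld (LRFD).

Effective throat t_e = 0.707 × 0.5 = 0.3535 in.
Total length L = 15 in; A_we = 0.3535 × 15 = 5.302 in².
F_nw = 0.6 F_EXX = 0.6 × 70 = 42 ksi.
φR_n = 0.75 × 42 × 5.302 = 167 kips.

φR_n ≈ 167 kips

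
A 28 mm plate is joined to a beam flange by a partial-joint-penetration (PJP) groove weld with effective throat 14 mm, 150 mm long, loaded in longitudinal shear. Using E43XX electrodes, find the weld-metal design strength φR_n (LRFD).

E43XX → F_EXX = 430 MPa.
Effective throat (given) t_e = 14 mm.
A_we = 14 × 150 = 2100 mm².
F_nw = 0.6 F_EXX = 258 MPa.
φR_n = 0.75 × 258 × 2100 × 10⁻³ = 406.3 kN.

φR_n ≈ 406 kN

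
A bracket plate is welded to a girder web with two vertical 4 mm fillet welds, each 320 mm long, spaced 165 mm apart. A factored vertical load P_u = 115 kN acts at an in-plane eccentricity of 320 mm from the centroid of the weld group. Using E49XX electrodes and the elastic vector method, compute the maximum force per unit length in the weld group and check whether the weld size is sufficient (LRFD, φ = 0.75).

f_max ≈ 774 N/mm; NOT adequate

E49XX → F_EXX = 490 MPa.
Total weld length L_w = 640 mm. Treat welds as unit-width lines.
Polar moment about centroid: J = 2[d³/12 + d(b/2)²] = 2[320³/12 + 320×82.5²] = 9817000 mm³.
Direct shear f_v = P/L_w = 115×10³ / 640 = 179.7 N/mm (vertical).
Torsion M = P·e = 115×10³ × 320 = 36800000 N·mm.
Critical point at (x, y) = (82.5, 160) from centroid. f_tx = M·y/J = 599.8 N/mm; f_ty = M·x/J = 309.2 N/mm.
Resultant f_max = √[f_tx² + (f_v + f_ty)²] = √[599.8² + (179.7 + 309.2)²] = 773.8 N/mm.
Capacity per unit length: φr_n = 0.75 × 0.6 × 490 × (0.707 × 4) = 623.6 N/mm.
773.8 > 623.6 → NOT adequate.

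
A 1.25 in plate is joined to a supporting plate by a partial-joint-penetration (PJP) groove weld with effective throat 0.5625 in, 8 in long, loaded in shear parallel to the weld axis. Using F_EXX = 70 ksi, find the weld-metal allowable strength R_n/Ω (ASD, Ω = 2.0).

R_n/Ω ≈ 94.5 kip

Effective throat (given) t_e = 0.5625 in.
A_we = 0.5625 × 8 = 4.5 in².
F_nw = 0.6 F_EXX = 42 ksi.
R_n/Ω = (42 × 4.5) / 2.0 = 94.5 kip.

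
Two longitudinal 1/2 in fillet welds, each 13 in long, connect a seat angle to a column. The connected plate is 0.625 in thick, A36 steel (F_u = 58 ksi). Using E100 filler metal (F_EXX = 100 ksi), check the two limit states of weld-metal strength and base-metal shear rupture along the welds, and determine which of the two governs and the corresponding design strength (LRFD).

t_e = 0.707 × 0.5 = 0.3535 in; L = 26 in.
Weld metal: φR_n = 0.75 × 0.6 × 100 × 0.3535 × 26 = 413.6 kips.
Base metal (shear rupture): φR_n = 0.75 × 0.6 × 58 × 0.625 × 26 = 424.1 kips.
Governing: weld metal.

φR_n ≈ 414 kips (weld metal governs)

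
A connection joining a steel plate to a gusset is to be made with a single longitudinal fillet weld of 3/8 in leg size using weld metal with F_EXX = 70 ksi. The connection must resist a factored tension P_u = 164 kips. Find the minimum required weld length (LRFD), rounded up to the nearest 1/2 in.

L = 20 in

Throat t_e = 0.707 × 0.375 = 0.2651 in.
φr_n = 0.75 × 0.6 × 70 × 0.2651 = 8.351 kips/in.
L_req = P_u / φr_n = 164 / 8.351 = 19.64 in total.
Round up → use L = 20 in.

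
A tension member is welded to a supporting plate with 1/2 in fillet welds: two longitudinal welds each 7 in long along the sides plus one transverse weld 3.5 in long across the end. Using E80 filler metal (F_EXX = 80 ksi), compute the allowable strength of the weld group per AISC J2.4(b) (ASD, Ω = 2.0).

R_n/Ω ≈ 148 kip

t_e = 0.707 × 0.5 = 0.3535 in.
R_nwl = 0.6 × 80 × 0.3535 × 14 = 237.6 kip (longitudinal, 2 welds).
R_nwt = 0.6 × 80 × 0.3535 × 3.5 = 59.39 kip (transverse, base value).
(i) R_nwl + R_nwt = 296.9 kip; (ii) 0.85 R_nwl + 1.5 R_nwt = 291 kip.
R_n = max = 296.9 kip [governs: (i)]; R_n/Ω = 148.5 kip.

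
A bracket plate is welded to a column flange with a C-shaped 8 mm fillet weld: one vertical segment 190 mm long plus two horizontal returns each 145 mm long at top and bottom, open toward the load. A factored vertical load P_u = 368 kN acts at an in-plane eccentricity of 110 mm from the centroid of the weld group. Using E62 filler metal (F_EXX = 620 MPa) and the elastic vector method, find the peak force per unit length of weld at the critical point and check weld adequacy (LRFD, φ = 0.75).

f_max ≈ 1940 N/mm; NOT adequate

Total weld length L_w = 480 mm. Treat welds as unit-width lines.
Centroid: x̄ = 2×145×72.5 / 480 = 43.8 mm from the vertical weld.
Polar moment about centroid: J = I_x + I_y = [190³/12 + 2×145×95²] + [190×43.8² + 2(145³/12 + 145×28.7²)] = 4300000 mm³.
Direct shear f_v = P/L_w = 368×10³ / 480 = 766.7 N/mm (vertical).
Torsion M = P·e = 368×10³ × 110 = 40480000 N·mm.
Critical point at (x, y) = (101.2, 95) from centroid. f_tx = M·y/J = 894.3 N/mm; f_ty = M·x/J = 952.6 N/mm.
Resultant f_max = √[f_tx² + (f_v + f_ty)²] = √[894.3² + (766.7 + 952.6)²] = 1938 N/mm.
Capacity per unit length: φr_n = 0.75 × 0.6 × 620 × (0.707 × 8) = 1578 N/mm.
1938 > 1578 → NOT adequate.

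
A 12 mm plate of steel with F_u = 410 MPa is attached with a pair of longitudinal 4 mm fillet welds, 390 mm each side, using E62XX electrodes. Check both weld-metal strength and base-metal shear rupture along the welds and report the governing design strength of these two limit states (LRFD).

φR_n ≈ 615 kN (weld metal governs)

E62XX → F_EXX = 620 MPa.
t_e = 0.707 × 4 = 2.828 mm; L = 780 mm.
Weld metal: φR_n = 0.75 × 0.6 × 620 × 2.828 × 780 × 10⁻³ = 615.4 kN.
Base metal (shear rupture): φR_n = 0.75 × 0.6 × 410 × 12 × 780 × 10⁻³ = 1727 kN.
Governing: weld metal.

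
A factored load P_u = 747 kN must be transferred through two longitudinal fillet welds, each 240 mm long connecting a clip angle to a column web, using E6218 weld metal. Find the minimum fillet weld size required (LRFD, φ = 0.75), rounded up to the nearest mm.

E62XX → F_EXX = 620 MPa.
Total weld length L = 480 mm.
Required throat t_e = P_u / (φ × 0.6 F_EXX × L) = 747 / (0.75 × 0.6 × 620 × 480 × 10⁻³) = 5.578 mm.
Required leg w = t_e / 0.707 = 7.89 mm → use 8 mm.

w = 8 mm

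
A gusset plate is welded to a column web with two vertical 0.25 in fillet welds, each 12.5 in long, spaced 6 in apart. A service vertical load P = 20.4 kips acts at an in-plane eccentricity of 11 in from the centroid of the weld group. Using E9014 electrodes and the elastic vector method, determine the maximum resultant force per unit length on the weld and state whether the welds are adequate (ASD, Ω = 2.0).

E90XX → F_EXX = 90 ksi.
Total weld length L_w = 25 in. Treat welds as unit-width lines.
Polar moment about centroid: J = 2[d³/12 + d(b/2)²] = 2[12.5³/12 + 12.5×3²] = 550.5 in³.
Direct shear f_v = P/L_w = 20.4 / 25 = 0.816 kip/in (vertical).
Torsion M = P·e = 20.4 × 11 = 224.4 kip·in.
Critical point at (x, y) = (3, 6.25) from centroid. f_tx = M·y/J = 2.548 kip/in; f_ty = M·x/J = 1.223 kip/in.
Resultant f_max = √[f_tx² + (f_v + f_ty)²] = √[2.548² + (0.816 + 1.223)²] = 3.263 kip/in.
Capacity per unit length: r_n/Ω = (1/2.0) × 0.6 × 90 × (0.707 × 0.25) = 4.772 kip/in.
3.263 ≤ 4.772 → adequate.

f_max ≈ 3.26 kip/in; adequate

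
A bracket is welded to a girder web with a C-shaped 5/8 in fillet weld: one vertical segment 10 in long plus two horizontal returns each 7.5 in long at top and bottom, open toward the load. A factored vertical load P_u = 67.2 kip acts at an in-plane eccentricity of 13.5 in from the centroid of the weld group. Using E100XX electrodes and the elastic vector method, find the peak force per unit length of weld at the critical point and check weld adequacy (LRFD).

E100XX → F_EXX = 100 ksi.
Total weld length L_w = 25 in. Treat welds as unit-width lines.
Centroid: x̄ = 2×7.5×3.75 / 25 = 2.25 in from the vertical weld.
Polar moment about centroid: J = I_x + I_y = [10³/12 + 2×7.5×5²] + [10×2.25² + 2(7.5³/12 + 7.5×1.5²)] = 613 in³.
Direct shear f_v = P/L_w = 67.2 / 25 = 2.688 kip/in (vertical).
Torsion M = P·e = 67.2 × 13.5 = 907.2 kip·in.
Critical point at (x, y) = (5.25, 5) from centroid. f_tx = M·y/J = 7.399 kip/in; f_ty = M·x/J = 7.769 kip/in.
Resultant f_max = √[f_tx² + (f_v + f_ty)²] = √[7.399² + (2.688 + 7.769)²] = 12.81 kip/in.
Capacity per unit length: φr_n = 0.75 × 0.6 × 100 × (0.707 × 0.625) = 19.88 kip/in.
12.81 ≤ 19.88 → adequate.

f_max ≈ 12.8 kip/in; adequate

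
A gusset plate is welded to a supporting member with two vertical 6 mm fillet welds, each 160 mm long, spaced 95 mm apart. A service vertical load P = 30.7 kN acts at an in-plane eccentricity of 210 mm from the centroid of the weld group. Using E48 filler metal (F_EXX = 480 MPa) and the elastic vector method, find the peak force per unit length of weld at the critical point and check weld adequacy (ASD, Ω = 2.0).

Total weld length L_w = 320 mm. Treat welds as unit-width lines.
Polar moment about centroid: J = 2[d³/12 + d(b/2)²] = 2[160³/12 + 160×47.5²] = 1405000 mm³.
Direct shear f_v = P/L_w = 30.7×10³ / 320 = 95.94 N/mm (vertical).
Torsion M = P·e = 30.7×10³ × 210 = 6447000 N·mm.
Critical point at (x, y) = (47.5, 80) from centroid. f_tx = M·y/J = 367.2 N/mm; f_ty = M·x/J = 218 N/mm.
Resultant f_max = √[f_tx² + (f_v + f_ty)²] = √[367.2² + (95.94 + 218)²] = 483.1 N/mm.
Capacity per unit length: r_n/Ω = (1/2.0) × 0.6 × 480 × (0.707 × 6) = 610.8 N/mm.
483.1 ≤ 610.8 → adequate.

f_max ≈ 483 N/mm; adequate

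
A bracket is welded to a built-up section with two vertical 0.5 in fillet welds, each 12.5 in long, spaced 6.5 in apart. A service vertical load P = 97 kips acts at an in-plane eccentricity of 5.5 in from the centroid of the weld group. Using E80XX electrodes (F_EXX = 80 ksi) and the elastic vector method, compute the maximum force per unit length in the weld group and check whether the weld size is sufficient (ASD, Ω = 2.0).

Total weld length L_w = 25 in. Treat welds as unit-width lines.
Polar moment about centroid: J = 2[d³/12 + d(b/2)²] = 2[12.5³/12 + 12.5×3.25²] = 589.6 in³.
Direct shear f_v = P/L_w = 97 / 25 = 3.88 kip/in (vertical).
Torsion M = P·e = 97 × 5.5 = 533.5 kip·in.
Critical point at (x, y) = (3.25, 6.25) from centroid. f_tx = M·y/J = 5.655 kip/in; f_ty = M·x/J = 2.941 kip/in.
Resultant f_max = √[f_tx² + (f_v + f_ty)²] = √[5.655² + (3.88 + 2.941)²] = 8.86 kip/in.
Capacity per unit length: r_n/Ω = (1/2.0) × 0.6 × 80 × (0.707 × 0.5) = 8.484 kip/in.
8.86 > 8.484 → NOT adequate.

f_max ≈ 8.86 kip/in; NOT adequate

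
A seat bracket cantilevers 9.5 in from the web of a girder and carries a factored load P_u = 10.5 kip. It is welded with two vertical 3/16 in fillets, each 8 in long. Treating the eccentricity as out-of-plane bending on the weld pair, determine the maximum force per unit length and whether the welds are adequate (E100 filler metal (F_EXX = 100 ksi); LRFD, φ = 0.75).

L_w = 2 × 8 = 16 in; section modulus (unit throat) S = 2 × L²/6 = 21.33 in².
Direct shear f_v = P/L_w = 10.5/16 = 0.6562 kip/in.
Moment M = P × e = 10.5 × 9.5 = 99.75 kip·in; bending f_b = M/S = 4.676 kip/in.
f_max = √(f_v² + f_b²) = √(0.6562² + 4.676²) = 4.722 kip/in.
φr_n = 0.75 × 0.6 × 100 × (0.707 × 0.1875) = 5.965 kip/in → adequate.

f_max ≈ 4.72 kip/in; adequate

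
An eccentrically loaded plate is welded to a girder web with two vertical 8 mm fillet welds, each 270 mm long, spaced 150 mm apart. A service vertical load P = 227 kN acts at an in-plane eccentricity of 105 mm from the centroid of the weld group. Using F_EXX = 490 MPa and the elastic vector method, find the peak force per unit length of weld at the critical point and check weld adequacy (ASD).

Total weld length L_w = 540 mm. Treat welds as unit-width lines.
Polar moment about centroid: J = 2[d³/12 + d(b/2)²] = 2[270³/12 + 270×75²] = 6318000 mm³.
Direct shear f_v = P/L_w = 227×10³ / 540 = 420.4 N/mm (vertical).
Torsion M = P·e = 227×10³ × 105 = 23835000 N·mm.
Critical point at (x, y) = (75, 135) from centroid. f_tx = M·y/J = 509.3 N/mm; f_ty = M·x/J = 282.9 N/mm.
Resultant f_max = √[f_tx² + (f_v + f_ty)²] = √[509.3² + (420.4 + 282.9)²] = 868.3 N/mm.
Capacity per unit length: r_n/Ω = (1/2.0) × 0.6 × 490 × (0.707 × 8) = 831.4 N/mm.
868.3 > 831.4 → NOT adequate.

f_max ≈ 868 N/mm; NOT adequate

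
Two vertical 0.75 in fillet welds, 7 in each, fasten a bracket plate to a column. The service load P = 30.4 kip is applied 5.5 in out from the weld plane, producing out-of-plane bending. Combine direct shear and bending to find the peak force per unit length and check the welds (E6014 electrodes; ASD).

E60XX → F_EXX = 60 ksi.
L_w = 2 × 7 = 14 in; section modulus (unit throat) S = 2 × L²/6 = 16.33 in².
Direct shear f_v = P/L_w = 30.4/14 = 2.171 kip/in.
Moment M = P × e = 30.4 × 5.5 = 167.2 kip·in; bending f_b = M/S = 10.24 kip/in.
f_max = √(f_v² + f_b²) = √(2.171² + 10.24²) = 10.46 kip/in.
r_n/Ω = (1/2.0) × 0.6 × 60 × (0.707 × 0.75) = 9.544 kip/in → NOT adequate.

f_max ≈ 10.5 kip/in; NOT adequate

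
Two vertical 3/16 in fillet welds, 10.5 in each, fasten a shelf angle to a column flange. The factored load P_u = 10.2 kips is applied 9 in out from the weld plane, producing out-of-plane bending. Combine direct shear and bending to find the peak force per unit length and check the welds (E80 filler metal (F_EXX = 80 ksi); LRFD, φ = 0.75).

f_max ≈ 2.54 kip/in; adequate

L_w = 2 × 10.5 = 21 in; section modulus (unit throat) S = 2 × L²/6 = 36.75 in².
Direct shear f_v = P/L_w = 10.2/21 = 0.4857 kip/in.
Moment M = P × e = 10.2 × 9 = 91.8 kip·in; bending f_b = M/S = 2.498 kip/in.
f_max = √(f_v² + f_b²) = √(0.4857² + 2.498²) = 2.545 kip/in.
φr_n = 0.75 × 0.6 × 80 × (0.707 × 0.1875) = 4.772 kip/in → adequate.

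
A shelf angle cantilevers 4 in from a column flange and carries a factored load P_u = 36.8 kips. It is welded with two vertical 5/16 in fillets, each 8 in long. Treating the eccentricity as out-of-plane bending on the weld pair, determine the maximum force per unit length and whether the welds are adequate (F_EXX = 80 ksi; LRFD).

L_w = 2 × 8 = 16 in; section modulus (unit throat) S = 2 × L²/6 = 21.33 in².
Direct shear f_v = P/L_w = 36.8/16 = 2.3 kip/in.
Moment M = P × e = 36.8 × 4 = 147.2 kip·in; bending f_b = M/S = 6.9 kip/in.
f_max = √(f_v² + f_b²) = √(2.3² + 6.9²) = 7.273 kip/in.
φr_n = 0.75 × 0.6 × 80 × (0.707 × 0.3125) = 7.954 kip/in → adequate.

f_max ≈ 7.27 kip/in; adequate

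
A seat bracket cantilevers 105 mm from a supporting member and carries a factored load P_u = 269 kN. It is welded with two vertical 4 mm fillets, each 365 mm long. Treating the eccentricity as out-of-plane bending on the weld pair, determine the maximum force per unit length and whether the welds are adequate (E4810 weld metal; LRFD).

f_max ≈ 735 N/mm; NOT adequate

E48XX → F_EXX = 480 MPa.
L_w = 2 × 365 = 730 mm; section modulus (unit throat) S = 2 × L²/6 = 44410 mm².
Direct shear f_v = P/L_w = 269×10³/730 = 368.5 N/mm.
Moment M = P × e = 269×10³ × 105 = 28245000 N·mm; bending f_b = M/S = 636 N/mm.
f_max = √(f_v² + f_b²) = √(368.5² + 636²) = 735.1 N/mm.
φr_n = 0.75 × 0.6 × 480 × (0.707 × 4) = 610.8 N/mm → NOT adequate.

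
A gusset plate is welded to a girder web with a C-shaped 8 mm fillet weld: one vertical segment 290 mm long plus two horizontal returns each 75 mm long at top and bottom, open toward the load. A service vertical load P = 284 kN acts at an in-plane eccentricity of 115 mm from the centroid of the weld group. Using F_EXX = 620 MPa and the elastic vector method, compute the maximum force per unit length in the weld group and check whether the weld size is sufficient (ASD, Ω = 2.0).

Total weld length L_w = 440 mm. Treat welds as unit-width lines.
Centroid: x̄ = 2×75×37.5 / 440 = 12.78 mm from the vertical weld.
Polar moment about centroid: J = I_x + I_y = [290³/12 + 2×75×145²] + [290×12.78² + 2(75³/12 + 75×24.72²)] = 5396000 mm³.
Direct shear f_v = P/L_w = 284×10³ / 440 = 645.5 N/mm (vertical).
Torsion M = P·e = 284×10³ × 115 = 32660000 N·mm.
Critical point at (x, y) = (62.22, 145) from centroid. f_tx = M·y/J = 877.7 N/mm; f_ty = M·x/J = 376.6 N/mm.
Resultant f_max = √[f_tx² + (f_v + f_ty)²] = √[877.7² + (645.5 + 376.6)²] = 1347 N/mm.
Capacity per unit length: r_n/Ω = (1/2.0) × 0.6 × 620 × (0.707 × 8) = 1052 N/mm.
1347 > 1052 → NOT adequate.

f_max ≈ 1350 N/mm; NOT adequate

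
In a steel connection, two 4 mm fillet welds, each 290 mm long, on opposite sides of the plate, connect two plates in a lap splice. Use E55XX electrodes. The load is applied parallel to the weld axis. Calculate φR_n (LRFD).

φR_n ≈ 406 kN

E55XX → F_EXX = 550 MPa.
Effective throat t_e = 0.707 × 4 = 2.828 mm.
Total length L = 580 mm; A_we = 2.828 × 580 = 1640 mm².
F_nw = 0.6 F_EXX = 0.6 × 550 = 330 MPa.
φR_n = 0.75 × 330 × 1640 × 10⁻³ = 406 kN.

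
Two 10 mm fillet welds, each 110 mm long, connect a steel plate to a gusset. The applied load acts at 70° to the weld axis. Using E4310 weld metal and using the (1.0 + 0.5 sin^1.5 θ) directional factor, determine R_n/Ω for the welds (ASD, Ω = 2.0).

R_n/Ω ≈ 292 kN

E43XX → F_EXX = 430 MPa.
t_e = 0.707 × 10 = 7.07 mm; A_we = 7.07 × 220 = 1555 mm².
Directional factor: 1.0 + 0.5 sin^1.5(70°) = 1.455.
F_nw = 0.6 × 430 × 1.455 = 375.5 MPa.
R_n/Ω = (375.5 × 1555) / 2.0 × 10⁻³ = 292 kN.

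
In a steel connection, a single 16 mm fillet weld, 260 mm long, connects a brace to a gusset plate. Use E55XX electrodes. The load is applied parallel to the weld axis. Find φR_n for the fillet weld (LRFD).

φR_n ≈ 728 kN

E55XX → F_EXX = 550 MPa.
Effective throat t_e = 0.707 × 16 = 11.31 mm.
Total length L = 260 mm; A_we = 11.31 × 260 = 2941 mm².
F_nw = 0.6 F_EXX = 0.6 × 550 = 330 MPa.
φR_n = 0.75 × 330 × 2941 × 10⁻³ = 727.9 kN.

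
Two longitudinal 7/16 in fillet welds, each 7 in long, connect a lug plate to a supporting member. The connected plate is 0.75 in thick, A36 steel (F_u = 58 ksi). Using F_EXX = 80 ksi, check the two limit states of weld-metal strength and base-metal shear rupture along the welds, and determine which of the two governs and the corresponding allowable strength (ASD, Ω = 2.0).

t_e = 0.707 × 0.4375 = 0.3093 in; L = 14 in.
Weld metal: R_n/Ω = (1/2.0) × 0.6 × 80 × 0.3093 × 14 = 103.9 kips.
Base metal (shear rupture): R_n/Ω = (1/2.0) × 0.6 × 58 × 0.75 × 14 = 182.7 kips.
Governing: weld metal.

R_n/Ω ≈ 104 kips (weld metal governs)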